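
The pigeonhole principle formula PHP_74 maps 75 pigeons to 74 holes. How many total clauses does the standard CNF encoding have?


The PHP encoding has two parts:
1) At-least-one-hole clauses: 75 (one per pigeon, each with 74 literals).
2) At-most-one-pigeon-per-hole clauses: 74 holes * C(75,2) = 74 * 2775 = 205350.
Total clauses = 75 + 205350 = 205425.

205425


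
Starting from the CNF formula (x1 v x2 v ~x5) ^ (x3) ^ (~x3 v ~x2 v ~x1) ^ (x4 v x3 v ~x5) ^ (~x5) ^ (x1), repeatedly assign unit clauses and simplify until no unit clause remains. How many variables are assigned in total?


Unit propagation repeatedly assigns the literal in any unit clause, then simplifies.
Assignments in order: x3 = T, x5 = F, x1 = T, x2 = F.
No further unit clauses remain.
Total variables assigned = 4.

4


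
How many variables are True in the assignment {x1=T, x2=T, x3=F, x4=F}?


The weight is the number of variables assigned True.
True variables: x1, x2.
Weight = 2.

2


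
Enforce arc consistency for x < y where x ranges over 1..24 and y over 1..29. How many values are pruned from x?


For the constraint x < y, x needs a supporting value in y's domain.
x can be at most 28 (one less than y's maximum).
Valid x values from domain: 24 out of 24.
Pruned = 24 - 24 = 0.

0


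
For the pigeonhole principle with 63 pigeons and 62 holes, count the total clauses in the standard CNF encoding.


The PHP encoding has two parts:
1) At-least-one-hole clauses: 63 (one per pigeon, each with 62 literals).
2) At-most-one-pigeon-per-hole clauses: 62 holes * C(63,2) = 62 * 1953 = 121086.
Total clauses = 63 + 121086 = 121149.

121149


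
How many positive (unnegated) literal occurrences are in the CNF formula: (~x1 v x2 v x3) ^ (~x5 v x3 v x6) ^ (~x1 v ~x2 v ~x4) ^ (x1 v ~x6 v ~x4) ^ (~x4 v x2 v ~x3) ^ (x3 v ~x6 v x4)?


Scan each clause for unnegated literals.
Clause 1: 2 positive; Clause 2: 2 positive; Clause 3: 0 positive; Clause 4: 1 positive; Clause 5: 1 positive; Clause 6: 2 positive.
Total positive literal occurrences = 8.

8


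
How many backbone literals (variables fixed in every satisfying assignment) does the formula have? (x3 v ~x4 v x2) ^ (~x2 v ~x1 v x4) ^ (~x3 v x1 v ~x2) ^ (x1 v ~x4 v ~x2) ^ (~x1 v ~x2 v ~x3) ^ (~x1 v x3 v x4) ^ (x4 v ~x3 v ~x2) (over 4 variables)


Find all satisfying assignments: 7 model(s).
Check which variables have the same value in every model.
No variable is fixed across all models.
Backbone size = 0.

0


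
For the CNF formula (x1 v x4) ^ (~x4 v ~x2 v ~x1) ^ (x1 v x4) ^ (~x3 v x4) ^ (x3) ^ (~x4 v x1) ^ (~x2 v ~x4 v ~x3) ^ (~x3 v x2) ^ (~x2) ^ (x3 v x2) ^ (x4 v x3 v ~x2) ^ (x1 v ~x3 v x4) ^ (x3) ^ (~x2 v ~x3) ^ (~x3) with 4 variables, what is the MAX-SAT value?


Enumerate all 16 truth assignments.
For each, count how many of the 15 clauses are satisfied.
The formula is not fully satisfiable, so the maximum is below 15.
Maximum simultaneously satisfiable clauses = 13.

13


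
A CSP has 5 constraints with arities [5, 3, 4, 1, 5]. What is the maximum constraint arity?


The arities are: 5, 3, 4, 1, 5.
Scan for the maximum value.
Maximum arity = 5.

5


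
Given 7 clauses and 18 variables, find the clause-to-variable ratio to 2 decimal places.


Clause-to-variable ratio = clauses / variables.
7 / 18 = 0.39.

0.39


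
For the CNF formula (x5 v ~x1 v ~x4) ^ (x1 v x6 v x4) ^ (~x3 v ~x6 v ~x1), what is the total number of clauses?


Each group enclosed in parentheses joined by ^ is one clause.
Counting the conjuncts: 3 clauses.

3


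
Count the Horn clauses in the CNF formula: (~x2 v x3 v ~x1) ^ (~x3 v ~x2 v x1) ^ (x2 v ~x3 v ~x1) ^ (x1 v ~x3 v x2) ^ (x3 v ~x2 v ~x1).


A Horn clause has at most one positive literal.
Clause 1: 1 positive lit(s) -> Horn
Clause 2: 1 positive lit(s) -> Horn
Clause 3: 1 positive lit(s) -> Horn
Clause 4: 2 positive lit(s) -> not Horn
Clause 5: 1 positive lit(s) -> Horn
Total Horn clauses = 4.

4


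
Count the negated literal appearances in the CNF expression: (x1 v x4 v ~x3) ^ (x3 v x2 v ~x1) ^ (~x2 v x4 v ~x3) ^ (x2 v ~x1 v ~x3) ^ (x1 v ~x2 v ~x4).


Scan each clause for negated literals.
Clause 1: 1 negative; Clause 2: 1 negative; Clause 3: 2 negative; Clause 4: 2 negative; Clause 5: 2 negative.
Total negative literal occurrences = 8.

8


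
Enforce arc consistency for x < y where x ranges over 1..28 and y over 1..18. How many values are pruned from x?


For the constraint x < y, x needs a supporting value in y's domain.
x can be at most 17 (one less than y's maximum).
Valid x values from domain: 17 out of 28.
Pruned = 28 - 17 = 11.

11


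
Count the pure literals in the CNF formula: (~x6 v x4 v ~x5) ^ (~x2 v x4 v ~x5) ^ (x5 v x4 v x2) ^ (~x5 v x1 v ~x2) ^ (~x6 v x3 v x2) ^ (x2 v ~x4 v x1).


A pure literal appears in only one polarity across all clauses.
Pure literals: x1 (positive only), x3 (positive only), x6 (negative only).
Count = 3.

3


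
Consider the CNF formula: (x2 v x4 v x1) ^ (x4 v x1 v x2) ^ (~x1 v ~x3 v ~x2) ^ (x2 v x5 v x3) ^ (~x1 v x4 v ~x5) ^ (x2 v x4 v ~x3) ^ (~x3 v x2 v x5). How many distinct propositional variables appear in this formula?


Identify each distinct variable in the formula.
Variables found: x1, x2, x3, x4, x5.
Total distinct variables = 5.

5


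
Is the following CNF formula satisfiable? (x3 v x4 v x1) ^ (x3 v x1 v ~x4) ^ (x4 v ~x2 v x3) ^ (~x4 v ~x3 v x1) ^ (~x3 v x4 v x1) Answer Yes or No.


Check all 16 possible truth assignments.
Number of satisfying assignments found: 7.
The formula is satisfiable.

Yes


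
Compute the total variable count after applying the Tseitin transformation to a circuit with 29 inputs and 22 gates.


The Tseitin transformation introduces one auxiliary variable per gate.
Total variables = inputs + gates = 29 + 22 = 51.

51


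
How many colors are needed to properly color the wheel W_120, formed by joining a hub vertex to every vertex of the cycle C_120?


W_120 consists of the cycle C_120 together with a hub vertex adjacent to every cycle vertex.
The cycle C_120 needs 2 colors (even cycle -> 2).
The hub is adjacent to every cycle vertex, so it must receive a new color distinct from all of them.
Chromatic number = 2 + 1 = 3.

3


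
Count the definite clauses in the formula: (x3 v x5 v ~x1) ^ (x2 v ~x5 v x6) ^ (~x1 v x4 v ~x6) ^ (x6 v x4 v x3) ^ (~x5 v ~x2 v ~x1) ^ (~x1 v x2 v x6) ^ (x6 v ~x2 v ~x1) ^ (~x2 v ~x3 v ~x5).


A definite clause has exactly one positive literal.
Clause 1: 2 positive -> not definite
Clause 2: 2 positive -> not definite
Clause 3: 1 positive -> definite
Clause 4: 3 positive -> not definite
Clause 5: 0 positive -> not definite
Clause 6: 2 positive -> not definite
Clause 7: 1 positive -> definite
Clause 8: 0 positive -> not definite
Definite clause count = 2.

2


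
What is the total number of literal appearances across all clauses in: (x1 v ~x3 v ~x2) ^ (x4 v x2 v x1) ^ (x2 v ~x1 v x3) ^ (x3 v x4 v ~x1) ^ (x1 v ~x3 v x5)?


Clause lengths: 3, 3, 3, 3, 3.
Sum = 3 + 3 + 3 + 3 + 3 = 15.

15


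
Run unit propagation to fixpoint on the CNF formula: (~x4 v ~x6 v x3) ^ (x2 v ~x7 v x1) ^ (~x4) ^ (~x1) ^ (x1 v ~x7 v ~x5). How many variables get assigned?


Unit propagation repeatedly assigns the literal in any unit clause, then simplifies.
Assignments in order: x4 = F, x1 = F.
No further unit clauses remain.
Total variables assigned = 2.

2


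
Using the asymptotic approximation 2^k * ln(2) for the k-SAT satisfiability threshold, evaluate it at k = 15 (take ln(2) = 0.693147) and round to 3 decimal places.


Using the asymptotic formula: threshold ~ 2^k * ln(2).
2^15 = 32768.
32768 * 0.693147 = 22713.041.

22713.041


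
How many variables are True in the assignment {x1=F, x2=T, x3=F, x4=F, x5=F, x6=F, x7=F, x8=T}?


The weight is the number of variables assigned True.
True variables: x2, x8.
Weight = 2.

2


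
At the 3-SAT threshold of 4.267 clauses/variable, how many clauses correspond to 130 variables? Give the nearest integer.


The 3-SAT phase transition occurs at approximately 4.267 clauses per variable.
m = 4.267 * 130 = 554.71.
Rounded to nearest integer: 555.

555


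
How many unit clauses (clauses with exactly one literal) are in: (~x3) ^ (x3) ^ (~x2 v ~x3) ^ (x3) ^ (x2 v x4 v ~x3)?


A unit clause contains exactly one literal.
Unit clauses found: (~x3), (x3), (x3).
Count = 3.

3


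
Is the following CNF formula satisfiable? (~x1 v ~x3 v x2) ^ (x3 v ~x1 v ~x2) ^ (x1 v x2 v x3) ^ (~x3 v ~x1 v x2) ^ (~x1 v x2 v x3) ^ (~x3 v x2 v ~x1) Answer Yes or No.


Check all 8 possible truth assignments.
Number of satisfying assignments found: 4.
The formula is satisfiable.

Yes


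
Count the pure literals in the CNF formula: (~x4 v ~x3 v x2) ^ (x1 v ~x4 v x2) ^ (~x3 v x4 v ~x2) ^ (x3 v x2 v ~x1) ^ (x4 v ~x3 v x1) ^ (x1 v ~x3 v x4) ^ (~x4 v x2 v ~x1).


A pure literal appears in only one polarity across all clauses.
No pure literals found.
Count = 0.

0


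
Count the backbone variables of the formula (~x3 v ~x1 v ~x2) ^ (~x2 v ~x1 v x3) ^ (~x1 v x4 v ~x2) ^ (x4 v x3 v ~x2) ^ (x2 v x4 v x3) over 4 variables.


Find all satisfying assignments: 9 model(s).
Check which variables have the same value in every model.
No variable is fixed across all models.
Backbone size = 0.

0


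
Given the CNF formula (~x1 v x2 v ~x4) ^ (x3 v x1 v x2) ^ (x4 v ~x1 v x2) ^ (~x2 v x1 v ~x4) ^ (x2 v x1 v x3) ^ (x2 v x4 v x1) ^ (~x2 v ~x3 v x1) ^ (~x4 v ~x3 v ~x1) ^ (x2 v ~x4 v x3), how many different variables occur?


Identify each distinct variable in the formula.
Variables found: x1, x2, x3, x4.
Total distinct variables = 4.

4


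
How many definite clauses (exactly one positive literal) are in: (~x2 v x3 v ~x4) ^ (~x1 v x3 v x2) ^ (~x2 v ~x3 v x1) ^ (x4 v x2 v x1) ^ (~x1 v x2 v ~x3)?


A definite clause has exactly one positive literal.
Clause 1: 1 positive -> definite
Clause 2: 2 positive -> not definite
Clause 3: 1 positive -> definite
Clause 4: 3 positive -> not definite
Clause 5: 1 positive -> definite
Definite clause count = 3.

3


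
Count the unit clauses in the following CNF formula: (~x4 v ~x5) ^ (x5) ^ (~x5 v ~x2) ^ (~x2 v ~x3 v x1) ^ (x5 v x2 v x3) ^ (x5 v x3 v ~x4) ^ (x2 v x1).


A unit clause contains exactly one literal.
Unit clauses found: (x5).
Count = 1.

1


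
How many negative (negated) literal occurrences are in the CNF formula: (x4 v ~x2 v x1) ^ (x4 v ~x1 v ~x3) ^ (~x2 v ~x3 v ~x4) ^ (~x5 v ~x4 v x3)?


Scan each clause for negated literals.
Clause 1: 1 negative; Clause 2: 2 negative; Clause 3: 3 negative; Clause 4: 2 negative.
Total negative literal occurrences = 8.

8


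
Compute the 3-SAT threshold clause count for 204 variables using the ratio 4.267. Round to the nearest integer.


The 3-SAT phase transition occurs at approximately 4.267 clauses per variable.
m = 4.267 * 204 = 870.468.
Rounded to nearest integer: 870.

870


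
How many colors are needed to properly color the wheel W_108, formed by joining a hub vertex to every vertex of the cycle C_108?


W_108 consists of the cycle C_108 together with a hub vertex adjacent to every cycle vertex.
The cycle C_108 needs 2 colors (even cycle -> 2).
The hub is adjacent to every cycle vertex, so it must receive a new color distinct from all of them.
Chromatic number = 2 + 1 = 3.

3


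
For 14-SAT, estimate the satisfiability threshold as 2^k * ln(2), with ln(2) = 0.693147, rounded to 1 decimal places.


Using the asymptotic formula: threshold ~ 2^k * ln(2).
2^14 = 16384.
16384 * 0.693147 = 11356.5.

11356.5


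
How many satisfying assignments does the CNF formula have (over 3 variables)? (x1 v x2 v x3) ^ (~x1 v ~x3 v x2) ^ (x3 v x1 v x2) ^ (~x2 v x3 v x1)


Enumerate all 8 truth assignments over 3 variables.
Test each against every clause.
Satisfying assignments found: 5.

5


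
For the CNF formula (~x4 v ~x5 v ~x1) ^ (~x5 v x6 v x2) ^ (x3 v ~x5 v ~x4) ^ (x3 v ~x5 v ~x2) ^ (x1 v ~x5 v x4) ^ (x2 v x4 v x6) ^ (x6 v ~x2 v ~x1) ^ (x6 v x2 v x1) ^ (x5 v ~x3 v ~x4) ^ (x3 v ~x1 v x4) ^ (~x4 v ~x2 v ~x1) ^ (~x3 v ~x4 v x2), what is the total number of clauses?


Each group enclosed in parentheses joined by ^ is one clause.
Counting the conjuncts: 12 clauses.

12


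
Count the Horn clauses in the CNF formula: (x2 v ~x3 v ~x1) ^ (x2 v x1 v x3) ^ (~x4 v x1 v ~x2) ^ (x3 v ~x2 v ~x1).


A Horn clause has at most one positive literal.
Clause 1: 1 positive lit(s) -> Horn
Clause 2: 3 positive lit(s) -> not Horn
Clause 3: 1 positive lit(s) -> Horn
Clause 4: 1 positive lit(s) -> Horn
Total Horn clauses = 3.

3


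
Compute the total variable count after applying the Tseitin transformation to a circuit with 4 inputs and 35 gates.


The Tseitin transformation introduces one auxiliary variable per gate.
Total variables = inputs + gates = 4 + 35 = 39.

39


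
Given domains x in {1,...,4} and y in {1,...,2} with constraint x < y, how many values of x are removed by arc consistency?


For the constraint x < y, x needs a supporting value in y's domain.
x can be at most 1 (one less than y's maximum).
Valid x values from domain: 1 out of 4.
Pruned = 4 - 1 = 3.

3


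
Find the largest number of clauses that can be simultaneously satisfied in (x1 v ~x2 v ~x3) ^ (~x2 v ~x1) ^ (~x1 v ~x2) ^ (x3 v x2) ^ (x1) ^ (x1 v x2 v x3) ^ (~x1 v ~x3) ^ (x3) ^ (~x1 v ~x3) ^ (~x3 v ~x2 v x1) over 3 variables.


Enumerate all 8 truth assignments.
For each, count how many of the 10 clauses are satisfied.
The formula is not fully satisfiable, so the maximum is below 10.
Maximum simultaneously satisfiable clauses = 9.

9


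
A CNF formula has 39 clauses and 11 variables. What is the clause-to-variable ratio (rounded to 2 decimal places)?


Clause-to-variable ratio = clauses / variables.
39 / 11 = 3.55.

3.55


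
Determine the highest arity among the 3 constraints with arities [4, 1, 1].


The arities are: 4, 1, 1.
Scan for the maximum value.
Maximum arity = 4.

4


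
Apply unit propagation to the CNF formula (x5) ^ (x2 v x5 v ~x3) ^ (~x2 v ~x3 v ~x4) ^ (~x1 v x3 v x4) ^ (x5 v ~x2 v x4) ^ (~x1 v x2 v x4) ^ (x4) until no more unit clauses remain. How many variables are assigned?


Unit propagation repeatedly assigns the literal in any unit clause, then simplifies.
Assignments in order: x5 = T, x4 = T.
No further unit clauses remain.
Total variables assigned = 2.

2


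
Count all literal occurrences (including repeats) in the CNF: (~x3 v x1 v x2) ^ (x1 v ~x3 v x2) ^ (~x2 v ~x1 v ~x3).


Clause lengths: 3, 3, 3.
Sum = 3 + 3 + 3 = 9.

9


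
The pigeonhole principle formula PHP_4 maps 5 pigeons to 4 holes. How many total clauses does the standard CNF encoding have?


The PHP encoding has two parts:
1) At-least-one-hole clauses: 5 (one per pigeon, each with 4 literals).
2) At-most-one-pigeon-per-hole clauses: 4 holes * C(5,2) = 4 * 10 = 40.
Total clauses = 5 + 40 = 45.

45


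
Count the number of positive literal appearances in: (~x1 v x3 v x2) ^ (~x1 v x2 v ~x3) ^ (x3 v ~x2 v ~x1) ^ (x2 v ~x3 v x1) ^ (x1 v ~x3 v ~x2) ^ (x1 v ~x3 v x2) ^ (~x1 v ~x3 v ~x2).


Scan each clause for unnegated literals.
Clause 1: 2 positive; Clause 2: 1 positive; Clause 3: 1 positive; Clause 4: 2 positive; Clause 5: 1 positive; Clause 6: 2 positive; Clause 7: 0 positive.
Total positive literal occurrences = 9.

9


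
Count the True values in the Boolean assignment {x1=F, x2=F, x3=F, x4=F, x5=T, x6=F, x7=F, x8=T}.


The weight is the number of variables assigned True.
True variables: x5, x8.
Weight = 2.

2


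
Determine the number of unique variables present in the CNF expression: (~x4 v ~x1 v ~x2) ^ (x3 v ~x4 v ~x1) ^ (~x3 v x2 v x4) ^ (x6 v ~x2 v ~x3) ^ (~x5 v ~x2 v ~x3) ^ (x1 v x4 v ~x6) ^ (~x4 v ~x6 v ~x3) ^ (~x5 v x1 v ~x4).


Identify each distinct variable in the formula.
Variables found: x1, x2, x3, x4, x5, x6.
Total distinct variables = 6.

6


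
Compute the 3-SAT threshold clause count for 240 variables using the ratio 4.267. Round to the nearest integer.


The 3-SAT phase transition occurs at approximately 4.267 clauses per variable.
m = 4.267 * 240 = 1024.08.
Rounded to nearest integer: 1024.

1024


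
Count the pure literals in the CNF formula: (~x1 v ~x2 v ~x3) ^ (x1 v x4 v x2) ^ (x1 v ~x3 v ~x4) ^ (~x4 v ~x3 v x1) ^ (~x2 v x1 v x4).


A pure literal appears in only one polarity across all clauses.
Pure literals: x3 (negative only).
Count = 1.

1


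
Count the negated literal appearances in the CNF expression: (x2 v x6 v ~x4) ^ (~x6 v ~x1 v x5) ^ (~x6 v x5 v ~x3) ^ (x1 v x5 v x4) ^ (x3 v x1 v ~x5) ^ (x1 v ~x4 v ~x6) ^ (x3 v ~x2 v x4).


Scan each clause for negated literals.
Clause 1: 1 negative; Clause 2: 2 negative; Clause 3: 2 negative; Clause 4: 0 negative; Clause 5: 1 negative; Clause 6: 2 negative; Clause 7: 1 negative.
Total negative literal occurrences = 9.

9


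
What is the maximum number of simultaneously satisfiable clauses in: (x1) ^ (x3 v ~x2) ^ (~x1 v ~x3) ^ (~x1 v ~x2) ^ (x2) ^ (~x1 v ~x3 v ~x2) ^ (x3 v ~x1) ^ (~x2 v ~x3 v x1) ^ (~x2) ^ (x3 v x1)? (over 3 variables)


Enumerate all 8 truth assignments.
For each, count how many of the 10 clauses are satisfied.
The formula is not fully satisfiable, so the maximum is below 10.
Maximum simultaneously satisfiable clauses = 8.

8


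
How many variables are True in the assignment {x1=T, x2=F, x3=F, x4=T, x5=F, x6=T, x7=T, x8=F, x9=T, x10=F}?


The weight is the number of variables assigned True.
True variables: x1, x4, x6, x7, x9.
Weight = 5.

5


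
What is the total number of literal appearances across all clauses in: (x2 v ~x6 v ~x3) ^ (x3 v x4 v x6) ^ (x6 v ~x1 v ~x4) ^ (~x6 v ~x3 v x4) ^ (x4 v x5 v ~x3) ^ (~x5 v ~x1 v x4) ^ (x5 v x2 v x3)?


Clause lengths: 3, 3, 3, 3, 3, 3, 3.
Sum = 3 + 3 + 3 + 3 + 3 + 3 + 3 = 21.

21


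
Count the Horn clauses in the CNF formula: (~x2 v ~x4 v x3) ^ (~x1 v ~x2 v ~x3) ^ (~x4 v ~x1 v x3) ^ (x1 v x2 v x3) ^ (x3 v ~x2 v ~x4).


A Horn clause has at most one positive literal.
Clause 1: 1 positive lit(s) -> Horn
Clause 2: 0 positive lit(s) -> Horn
Clause 3: 1 positive lit(s) -> Horn
Clause 4: 3 positive lit(s) -> not Horn
Clause 5: 1 positive lit(s) -> Horn
Total Horn clauses = 4.

4


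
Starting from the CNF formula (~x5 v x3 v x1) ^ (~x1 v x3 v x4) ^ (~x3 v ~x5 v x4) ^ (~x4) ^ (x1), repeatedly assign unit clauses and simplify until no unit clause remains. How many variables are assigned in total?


Unit propagation repeatedly assigns the literal in any unit clause, then simplifies.
Assignments in order: x4 = F, x1 = T, x3 = T, x5 = F.
No further unit clauses remain.
Total variables assigned = 4.

4


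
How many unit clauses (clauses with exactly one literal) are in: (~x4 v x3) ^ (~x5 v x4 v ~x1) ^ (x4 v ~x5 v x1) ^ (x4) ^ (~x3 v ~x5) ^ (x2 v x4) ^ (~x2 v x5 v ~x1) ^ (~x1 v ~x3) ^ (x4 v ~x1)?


A unit clause contains exactly one literal.
Unit clauses found: (x4).
Count = 1.

1


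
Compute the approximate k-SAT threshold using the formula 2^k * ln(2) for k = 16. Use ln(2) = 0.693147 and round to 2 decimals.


Using the asymptotic formula: threshold ~ 2^k * ln(2).
2^16 = 65536.
65536 * 0.693147 = 45426.08.

45426.08


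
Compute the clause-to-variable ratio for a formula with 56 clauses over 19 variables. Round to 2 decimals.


Clause-to-variable ratio = clauses / variables.
56 / 19 = 2.95.

2.95


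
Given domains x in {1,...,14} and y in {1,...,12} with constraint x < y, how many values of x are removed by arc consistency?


For the constraint x < y, x needs a supporting value in y's domain.
x can be at most 11 (one less than y's maximum).
Valid x values from domain: 11 out of 14.
Pruned = 14 - 11 = 3.

3


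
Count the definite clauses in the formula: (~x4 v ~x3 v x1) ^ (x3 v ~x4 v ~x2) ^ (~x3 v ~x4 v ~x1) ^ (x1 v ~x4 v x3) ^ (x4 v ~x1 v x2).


A definite clause has exactly one positive literal.
Clause 1: 1 positive -> definite
Clause 2: 1 positive -> definite
Clause 3: 0 positive -> not definite
Clause 4: 2 positive -> not definite
Clause 5: 2 positive -> not definite
Definite clause count = 2.

2


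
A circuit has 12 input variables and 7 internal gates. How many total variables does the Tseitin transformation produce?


The Tseitin transformation introduces one auxiliary variable per gate.
Total variables = inputs + gates = 12 + 7 = 19.

19


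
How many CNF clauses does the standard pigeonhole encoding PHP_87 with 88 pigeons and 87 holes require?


The PHP encoding has two parts:
1) At-least-one-hole clauses: 88 (one per pigeon, each with 87 literals).
2) At-most-one-pigeon-per-hole clauses: 87 holes * C(88,2) = 87 * 3828 = 333036.
Total clauses = 88 + 333036 = 333124.

333124


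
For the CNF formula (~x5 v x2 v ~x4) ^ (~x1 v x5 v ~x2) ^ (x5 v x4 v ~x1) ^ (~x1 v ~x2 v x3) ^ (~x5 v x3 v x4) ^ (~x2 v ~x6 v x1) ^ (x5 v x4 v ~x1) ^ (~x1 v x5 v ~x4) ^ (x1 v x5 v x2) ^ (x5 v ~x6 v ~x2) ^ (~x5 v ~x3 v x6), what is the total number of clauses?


Each group enclosed in parentheses joined by ^ is one clause.
Counting the conjuncts: 11 clauses.

11


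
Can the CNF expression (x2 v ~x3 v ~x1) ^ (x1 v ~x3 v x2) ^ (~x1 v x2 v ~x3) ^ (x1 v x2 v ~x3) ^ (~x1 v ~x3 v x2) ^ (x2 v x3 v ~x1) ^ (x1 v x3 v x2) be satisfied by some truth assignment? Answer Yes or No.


Check all 8 possible truth assignments.
Number of satisfying assignments found: 4.
The formula is satisfiable.

Yes


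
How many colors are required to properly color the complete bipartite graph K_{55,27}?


K_{55,27} is bipartite by definition: the two parts are independent sets, with every edge crossing between them.
Color all vertices in one part with color 1 and all vertices in the other part with color 2.
Since the graph has at least one edge, one color does not suffice.
Chromatic number = 2.

2


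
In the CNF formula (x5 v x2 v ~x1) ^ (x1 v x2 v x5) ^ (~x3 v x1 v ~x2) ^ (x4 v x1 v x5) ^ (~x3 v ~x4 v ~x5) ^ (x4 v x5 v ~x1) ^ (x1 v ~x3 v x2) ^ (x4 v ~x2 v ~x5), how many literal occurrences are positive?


Scan each clause for unnegated literals.
Clause 1: 2 positive; Clause 2: 3 positive; Clause 3: 1 positive; Clause 4: 3 positive; Clause 5: 0 positive; Clause 6: 2 positive; Clause 7: 2 positive; Clause 8: 1 positive.
Total positive literal occurrences = 14.

14


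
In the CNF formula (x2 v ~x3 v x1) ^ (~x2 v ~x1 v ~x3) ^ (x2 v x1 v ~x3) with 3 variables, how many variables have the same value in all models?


Find all satisfying assignments: 6 model(s).
Check which variables have the same value in every model.
No variable is fixed across all models.
Backbone size = 0.

0


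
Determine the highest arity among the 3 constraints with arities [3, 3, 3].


The arities are: 3, 3, 3.
Scan for the maximum value.
Maximum arity = 3.

3


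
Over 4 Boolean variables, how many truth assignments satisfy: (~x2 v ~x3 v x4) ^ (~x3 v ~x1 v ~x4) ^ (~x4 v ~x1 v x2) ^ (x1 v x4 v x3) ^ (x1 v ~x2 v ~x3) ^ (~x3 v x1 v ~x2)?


Enumerate all 16 truth assignments over 4 variables.
Test each against every clause.
Satisfying assignments found: 8.

8


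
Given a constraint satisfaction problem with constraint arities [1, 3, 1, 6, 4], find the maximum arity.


The arities are: 1, 3, 1, 6, 4.
Scan for the maximum value.
Maximum arity = 6.

6


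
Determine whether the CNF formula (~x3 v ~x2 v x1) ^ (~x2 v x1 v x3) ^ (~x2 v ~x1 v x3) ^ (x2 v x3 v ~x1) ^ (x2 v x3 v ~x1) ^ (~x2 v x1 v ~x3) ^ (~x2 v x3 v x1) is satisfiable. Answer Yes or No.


Check all 8 possible truth assignments.
Number of satisfying assignments found: 4.
The formula is satisfiable.

Yes


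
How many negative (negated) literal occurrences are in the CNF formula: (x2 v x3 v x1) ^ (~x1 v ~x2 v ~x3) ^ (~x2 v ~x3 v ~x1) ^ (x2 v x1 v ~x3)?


Scan each clause for negated literals.
Clause 1: 0 negative; Clause 2: 3 negative; Clause 3: 3 negative; Clause 4: 1 negative.
Total negative literal occurrences = 7.

7


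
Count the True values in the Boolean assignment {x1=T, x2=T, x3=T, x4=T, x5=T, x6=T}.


The weight is the number of variables assigned True.
True variables: x1, x2, x3, x4, x5, x6.
Weight = 6.

6


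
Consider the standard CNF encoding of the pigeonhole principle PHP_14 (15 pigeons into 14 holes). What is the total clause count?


The PHP encoding has two parts:
1) At-least-one-hole clauses: 15 (one per pigeon, each with 14 literals).
2) At-most-one-pigeon-per-hole clauses: 14 holes * C(15,2) = 14 * 105 = 1470.
Total clauses = 15 + 1470 = 1485.

1485


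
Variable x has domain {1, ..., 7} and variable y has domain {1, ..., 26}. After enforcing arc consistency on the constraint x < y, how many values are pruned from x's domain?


For the constraint x < y, x needs a supporting value in y's domain.
x can be at most 25 (one less than y's maximum).
Valid x values from domain: 7 out of 7.
Pruned = 7 - 7 = 0.

0


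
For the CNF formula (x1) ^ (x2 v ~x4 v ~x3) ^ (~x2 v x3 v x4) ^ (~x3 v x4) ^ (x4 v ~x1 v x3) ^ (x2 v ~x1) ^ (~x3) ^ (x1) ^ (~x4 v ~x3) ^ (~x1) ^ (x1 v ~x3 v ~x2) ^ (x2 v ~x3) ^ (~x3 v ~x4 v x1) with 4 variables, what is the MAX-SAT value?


Enumerate all 16 truth assignments.
For each, count how many of the 13 clauses are satisfied.
The formula is not fully satisfiable, so the maximum is below 13.
Maximum simultaneously satisfiable clauses = 12.

12


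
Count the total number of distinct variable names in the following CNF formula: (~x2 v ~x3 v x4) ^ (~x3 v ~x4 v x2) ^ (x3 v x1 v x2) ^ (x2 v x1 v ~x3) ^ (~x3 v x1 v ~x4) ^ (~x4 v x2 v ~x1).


Identify each distinct variable in the formula.
Variables found: x1, x2, x3, x4.
Total distinct variables = 4.

4


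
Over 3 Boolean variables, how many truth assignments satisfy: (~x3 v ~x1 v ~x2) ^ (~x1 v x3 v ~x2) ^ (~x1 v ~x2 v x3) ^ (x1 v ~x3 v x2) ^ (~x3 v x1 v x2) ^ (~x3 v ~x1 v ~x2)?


Enumerate all 8 truth assignments over 3 variables.
Test each against every clause.
Satisfying assignments found: 5.

5


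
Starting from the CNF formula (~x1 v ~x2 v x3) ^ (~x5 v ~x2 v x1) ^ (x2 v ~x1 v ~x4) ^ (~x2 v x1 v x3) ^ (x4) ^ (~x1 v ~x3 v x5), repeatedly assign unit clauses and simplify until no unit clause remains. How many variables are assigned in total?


Unit propagation repeatedly assigns the literal in any unit clause, then simplifies.
Assignments in order: x4 = T.
No further unit clauses remain.
Total variables assigned = 1.

1


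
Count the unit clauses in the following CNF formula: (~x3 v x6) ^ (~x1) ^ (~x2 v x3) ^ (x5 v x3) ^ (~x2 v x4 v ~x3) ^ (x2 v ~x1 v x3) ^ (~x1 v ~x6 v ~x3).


A unit clause contains exactly one literal.
Unit clauses found: (~x1).
Count = 1.

1


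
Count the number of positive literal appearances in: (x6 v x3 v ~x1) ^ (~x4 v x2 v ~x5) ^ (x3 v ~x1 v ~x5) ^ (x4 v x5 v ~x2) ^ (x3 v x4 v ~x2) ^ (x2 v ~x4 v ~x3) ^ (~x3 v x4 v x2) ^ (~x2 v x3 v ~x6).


Scan each clause for unnegated literals.
Clause 1: 2 positive; Clause 2: 1 positive; Clause 3: 1 positive; Clause 4: 2 positive; Clause 5: 2 positive; Clause 6: 1 positive; Clause 7: 2 positive; Clause 8: 1 positive.
Total positive literal occurrences = 12.

12


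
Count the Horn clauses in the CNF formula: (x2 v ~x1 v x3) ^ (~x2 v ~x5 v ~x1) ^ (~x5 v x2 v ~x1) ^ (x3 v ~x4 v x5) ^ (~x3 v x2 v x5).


A Horn clause has at most one positive literal.
Clause 1: 2 positive lit(s) -> not Horn
Clause 2: 0 positive lit(s) -> Horn
Clause 3: 1 positive lit(s) -> Horn
Clause 4: 2 positive lit(s) -> not Horn
Clause 5: 2 positive lit(s) -> not Horn
Total Horn clauses = 2.

2


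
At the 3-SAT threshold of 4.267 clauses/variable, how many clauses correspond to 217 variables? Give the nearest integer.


The 3-SAT phase transition occurs at approximately 4.267 clauses per variable.
m = 4.267 * 217 = 925.939.
Rounded to nearest integer: 926.

926


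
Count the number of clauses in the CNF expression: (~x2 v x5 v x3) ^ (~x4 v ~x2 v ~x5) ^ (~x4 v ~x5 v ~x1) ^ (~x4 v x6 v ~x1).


Each group enclosed in parentheses joined by ^ is one clause.
Counting the conjuncts: 4 clauses.

4


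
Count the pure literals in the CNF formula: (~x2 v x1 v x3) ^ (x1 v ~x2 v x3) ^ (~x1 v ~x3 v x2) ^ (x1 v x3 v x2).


A pure literal appears in only one polarity across all clauses.
No pure literals found.
Count = 0.

0


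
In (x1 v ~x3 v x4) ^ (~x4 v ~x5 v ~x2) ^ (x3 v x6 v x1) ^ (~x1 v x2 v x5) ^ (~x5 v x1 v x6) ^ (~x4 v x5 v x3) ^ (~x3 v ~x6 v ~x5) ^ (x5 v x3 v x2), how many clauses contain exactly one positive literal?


A definite clause has exactly one positive literal.
Clause 1: 2 positive -> not definite
Clause 2: 0 positive -> not definite
Clause 3: 3 positive -> not definite
Clause 4: 2 positive -> not definite
Clause 5: 2 positive -> not definite
Clause 6: 2 positive -> not definite
Clause 7: 0 positive -> not definite
Clause 8: 3 positive -> not definite
Definite clause count = 0.

0


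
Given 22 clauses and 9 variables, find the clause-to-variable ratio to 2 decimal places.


Clause-to-variable ratio = clauses / variables.
22 / 9 = 2.44.

2.44


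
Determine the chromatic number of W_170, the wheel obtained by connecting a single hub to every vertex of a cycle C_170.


W_170 consists of the cycle C_170 together with a hub vertex adjacent to every cycle vertex.
The cycle C_170 needs 2 colors (even cycle -> 2).
The hub is adjacent to every cycle vertex, so it must receive a new color distinct from all of them.
Chromatic number = 2 + 1 = 3.

3


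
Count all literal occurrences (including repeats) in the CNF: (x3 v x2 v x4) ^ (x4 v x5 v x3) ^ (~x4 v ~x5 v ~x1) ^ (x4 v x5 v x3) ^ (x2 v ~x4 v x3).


Clause lengths: 3, 3, 3, 3, 3.
Sum = 3 + 3 + 3 + 3 + 3 = 15.

15


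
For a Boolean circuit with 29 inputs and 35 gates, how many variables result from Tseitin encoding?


The Tseitin transformation introduces one auxiliary variable per gate.
Total variables = inputs + gates = 29 + 35 = 64.

64


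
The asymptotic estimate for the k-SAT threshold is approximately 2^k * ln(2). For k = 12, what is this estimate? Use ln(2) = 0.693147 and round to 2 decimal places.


Using the asymptotic formula: threshold ~ 2^k * ln(2).
2^12 = 4096.
4096 * 0.693147 = 2839.13.

2839.13


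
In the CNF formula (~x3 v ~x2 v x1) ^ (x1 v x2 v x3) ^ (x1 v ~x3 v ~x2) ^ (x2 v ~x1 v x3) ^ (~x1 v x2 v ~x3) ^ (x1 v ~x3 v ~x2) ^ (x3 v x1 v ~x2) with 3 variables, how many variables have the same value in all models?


Find all satisfying assignments: 3 model(s).
Check which variables have the same value in every model.
No variable is fixed across all models.
Backbone size = 0.

0


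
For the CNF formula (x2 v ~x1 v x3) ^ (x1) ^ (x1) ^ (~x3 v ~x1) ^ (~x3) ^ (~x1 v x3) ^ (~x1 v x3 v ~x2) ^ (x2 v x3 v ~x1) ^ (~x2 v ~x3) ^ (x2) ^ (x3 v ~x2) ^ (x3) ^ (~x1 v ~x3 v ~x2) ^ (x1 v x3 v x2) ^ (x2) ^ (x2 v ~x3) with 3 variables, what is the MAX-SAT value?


Enumerate all 8 truth assignments.
For each, count how many of the 16 clauses are satisfied.
The formula is not fully satisfiable, so the maximum is below 16.
Maximum simultaneously satisfiable clauses = 12.

12


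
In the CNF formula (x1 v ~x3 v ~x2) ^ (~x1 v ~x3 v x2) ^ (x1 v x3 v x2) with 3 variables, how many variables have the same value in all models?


Find all satisfying assignments: 5 model(s).
Check which variables have the same value in every model.
No variable is fixed across all models.
Backbone size = 0.

0


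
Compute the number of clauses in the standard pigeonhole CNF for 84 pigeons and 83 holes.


The PHP encoding has two parts:
1) At-least-one-hole clauses: 84 (one per pigeon, each with 83 literals).
2) At-most-one-pigeon-per-hole clauses: 83 holes * C(84,2) = 83 * 3486 = 289338.
Total clauses = 84 + 289338 = 289422.

289422


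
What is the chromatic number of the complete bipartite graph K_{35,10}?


K_{35,10} is bipartite by definition: the two parts are independent sets, with every edge crossing between them.
Color all vertices in one part with color 1 and all vertices in the other part with color 2.
Since the graph has at least one edge, one color does not suffice.
Chromatic number = 2.

2


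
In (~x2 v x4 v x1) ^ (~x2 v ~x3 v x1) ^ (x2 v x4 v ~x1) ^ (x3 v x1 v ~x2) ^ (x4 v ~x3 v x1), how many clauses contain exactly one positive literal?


A definite clause has exactly one positive literal.
Clause 1: 2 positive -> not definite
Clause 2: 1 positive -> definite
Clause 3: 2 positive -> not definite
Clause 4: 2 positive -> not definite
Clause 5: 2 positive -> not definite
Definite clause count = 1.

1


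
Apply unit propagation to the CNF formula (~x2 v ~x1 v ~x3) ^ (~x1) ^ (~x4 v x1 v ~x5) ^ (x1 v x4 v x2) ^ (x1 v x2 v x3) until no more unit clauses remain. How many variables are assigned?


Unit propagation repeatedly assigns the literal in any unit clause, then simplifies.
Assignments in order: x1 = F.
No further unit clauses remain.
Total variables assigned = 1.

1


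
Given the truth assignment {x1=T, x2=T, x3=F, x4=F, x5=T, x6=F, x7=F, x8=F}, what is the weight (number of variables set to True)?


The weight is the number of variables assigned True.
True variables: x1, x2, x5.
Weight = 3.

3


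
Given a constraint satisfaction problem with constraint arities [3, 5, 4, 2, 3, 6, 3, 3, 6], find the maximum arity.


The arities are: 3, 5, 4, 2, 3, 6, 3, 3, 6.
Scan for the maximum value.
Maximum arity = 6.

6


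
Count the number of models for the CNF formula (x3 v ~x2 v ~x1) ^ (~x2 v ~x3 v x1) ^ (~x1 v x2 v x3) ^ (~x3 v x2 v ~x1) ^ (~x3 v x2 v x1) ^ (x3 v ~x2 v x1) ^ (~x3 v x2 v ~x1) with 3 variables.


Enumerate all 8 truth assignments over 3 variables.
Test each against every clause.
Satisfying assignments found: 2.

2


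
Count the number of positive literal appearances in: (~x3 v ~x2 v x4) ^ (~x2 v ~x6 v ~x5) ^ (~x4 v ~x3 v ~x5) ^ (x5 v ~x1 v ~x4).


Scan each clause for unnegated literals.
Clause 1: 1 positive; Clause 2: 0 positive; Clause 3: 0 positive; Clause 4: 1 positive.
Total positive literal occurrences = 2.

2


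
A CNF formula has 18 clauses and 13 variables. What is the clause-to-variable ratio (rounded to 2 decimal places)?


Clause-to-variable ratio = clauses / variables.
18 / 13 = 1.38.

1.38


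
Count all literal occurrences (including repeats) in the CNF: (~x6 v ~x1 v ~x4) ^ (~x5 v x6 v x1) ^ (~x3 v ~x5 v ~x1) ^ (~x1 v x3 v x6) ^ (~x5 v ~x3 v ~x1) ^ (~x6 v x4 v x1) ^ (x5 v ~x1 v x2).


Clause lengths: 3, 3, 3, 3, 3, 3, 3.
Sum = 3 + 3 + 3 + 3 + 3 + 3 + 3 = 21.

21


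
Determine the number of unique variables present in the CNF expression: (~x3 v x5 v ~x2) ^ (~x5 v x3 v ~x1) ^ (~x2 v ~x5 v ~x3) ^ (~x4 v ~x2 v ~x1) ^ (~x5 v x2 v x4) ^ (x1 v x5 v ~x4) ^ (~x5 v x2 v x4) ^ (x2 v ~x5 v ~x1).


Identify each distinct variable in the formula.
Variables found: x1, x2, x3, x4, x5.
Total distinct variables = 5.

5


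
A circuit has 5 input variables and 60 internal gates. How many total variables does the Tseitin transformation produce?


The Tseitin transformation introduces one auxiliary variable per gate.
Total variables = inputs + gates = 5 + 60 = 65.

65


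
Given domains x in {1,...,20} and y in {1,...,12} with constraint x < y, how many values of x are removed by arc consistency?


For the constraint x < y, x needs a supporting value in y's domain.
x can be at most 11 (one less than y's maximum).
Valid x values from domain: 11 out of 20.
Pruned = 20 - 11 = 9.

9


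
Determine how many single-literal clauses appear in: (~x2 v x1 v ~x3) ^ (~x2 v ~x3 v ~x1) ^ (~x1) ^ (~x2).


A unit clause contains exactly one literal.
Unit clauses found: (~x1), (~x2).
Count = 2.

2


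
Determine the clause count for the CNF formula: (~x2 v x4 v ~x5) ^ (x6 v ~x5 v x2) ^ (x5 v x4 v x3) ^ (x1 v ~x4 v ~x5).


Each group enclosed in parentheses joined by ^ is one clause.
Counting the conjuncts: 4 clauses.

4


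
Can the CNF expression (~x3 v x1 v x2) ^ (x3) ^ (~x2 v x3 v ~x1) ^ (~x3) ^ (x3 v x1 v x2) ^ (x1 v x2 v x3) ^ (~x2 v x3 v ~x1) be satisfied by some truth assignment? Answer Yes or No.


Check all 8 possible truth assignments.
Number of satisfying assignments found: 0.
The formula is unsatisfiable.

No


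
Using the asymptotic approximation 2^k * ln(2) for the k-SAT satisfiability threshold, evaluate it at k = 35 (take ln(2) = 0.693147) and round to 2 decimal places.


Using the asymptotic formula: threshold ~ 2^k * ln(2).
2^35 = 34359738368.
34359738368 * 0.693147 = 23816349570.56.

23816349570.56


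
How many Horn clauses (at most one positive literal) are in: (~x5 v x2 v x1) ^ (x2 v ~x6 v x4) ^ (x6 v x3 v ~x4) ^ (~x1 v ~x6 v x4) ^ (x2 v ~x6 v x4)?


A Horn clause has at most one positive literal.
Clause 1: 2 positive lit(s) -> not Horn
Clause 2: 2 positive lit(s) -> not Horn
Clause 3: 2 positive lit(s) -> not Horn
Clause 4: 1 positive lit(s) -> Horn
Clause 5: 2 positive lit(s) -> not Horn
Total Horn clauses = 1.

1


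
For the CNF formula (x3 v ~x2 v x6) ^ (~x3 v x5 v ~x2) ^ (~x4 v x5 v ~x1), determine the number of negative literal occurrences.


Scan each clause for negated literals.
Clause 1: 1 negative; Clause 2: 2 negative; Clause 3: 2 negative.
Total negative literal occurrences = 5.

5


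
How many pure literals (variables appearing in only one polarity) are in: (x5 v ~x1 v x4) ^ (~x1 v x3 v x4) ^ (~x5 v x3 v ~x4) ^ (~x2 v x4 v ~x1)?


A pure literal appears in only one polarity across all clauses.
Pure literals: x1 (negative only), x2 (negative only), x3 (positive only).
Count = 3.

3


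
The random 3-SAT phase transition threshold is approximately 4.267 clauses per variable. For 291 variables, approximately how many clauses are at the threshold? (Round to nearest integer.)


The 3-SAT phase transition occurs at approximately 4.267 clauses per variable.
m = 4.267 * 291 = 1241.697.
Rounded to nearest integer: 1242.

1242


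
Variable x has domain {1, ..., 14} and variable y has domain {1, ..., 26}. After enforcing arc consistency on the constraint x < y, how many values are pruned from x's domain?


For the constraint x < y, x needs a supporting value in y's domain.
x can be at most 25 (one less than y's maximum).
Valid x values from domain: 14 out of 14.
Pruned = 14 - 14 = 0.

0


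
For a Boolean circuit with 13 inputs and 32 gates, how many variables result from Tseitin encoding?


The Tseitin transformation introduces one auxiliary variable per gate.
Total variables = inputs + gates = 13 + 32 = 45.

45


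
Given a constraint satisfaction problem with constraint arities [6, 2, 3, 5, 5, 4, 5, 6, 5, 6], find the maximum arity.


The arities are: 6, 2, 3, 5, 5, 4, 5, 6, 5, 6.
Scan for the maximum value.
Maximum arity = 6.

6


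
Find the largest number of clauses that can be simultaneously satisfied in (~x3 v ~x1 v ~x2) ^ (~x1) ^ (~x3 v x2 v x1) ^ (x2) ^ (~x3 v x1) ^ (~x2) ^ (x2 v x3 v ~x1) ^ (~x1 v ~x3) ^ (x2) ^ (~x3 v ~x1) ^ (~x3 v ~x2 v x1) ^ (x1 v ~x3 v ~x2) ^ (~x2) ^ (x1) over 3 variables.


Enumerate all 8 truth assignments.
For each, count how many of the 14 clauses are satisfied.
The formula is not fully satisfiable, so the maximum is below 14.
Maximum simultaneously satisfiable clauses = 11.

11


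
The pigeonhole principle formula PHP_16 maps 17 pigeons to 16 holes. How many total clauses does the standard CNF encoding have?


The PHP encoding has two parts:
1) At-least-one-hole clauses: 17 (one per pigeon, each with 16 literals).
2) At-most-one-pigeon-per-hole clauses: 16 holes * C(17,2) = 16 * 136 = 2176.
Total clauses = 17 + 2176 = 2193.

2193


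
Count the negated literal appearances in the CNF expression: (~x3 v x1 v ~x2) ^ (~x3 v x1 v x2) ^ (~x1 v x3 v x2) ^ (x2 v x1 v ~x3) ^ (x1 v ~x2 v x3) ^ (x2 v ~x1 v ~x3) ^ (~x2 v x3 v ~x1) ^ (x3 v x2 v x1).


Scan each clause for negated literals.
Clause 1: 2 negative; Clause 2: 1 negative; Clause 3: 1 negative; Clause 4: 1 negative; Clause 5: 1 negative; Clause 6: 2 negative; Clause 7: 2 negative; Clause 8: 0 negative.
Total negative literal occurrences = 10.

10
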